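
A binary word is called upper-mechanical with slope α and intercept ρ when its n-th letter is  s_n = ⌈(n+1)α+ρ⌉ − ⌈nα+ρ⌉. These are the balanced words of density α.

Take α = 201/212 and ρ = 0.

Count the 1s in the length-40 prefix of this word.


38

#1s = Σ_{n=0}^{39} s_n = Σ_{n=0}^{39} (⌈(n+1)α+ρ⌉ − ⌈nα+ρ⌉)
the sum telescopes: every ⌈nα+ρ⌉ with 0 < n < 40 appears once with + and once with −, leaving ⌈40α+ρ⌉ − ⌈0·α+ρ⌉
40α + ρ = (40·201) / 212 = 8040/212
ρ = 0/212
⌈8040/212⌉ = 38,  ⌈0/212⌉ = 0
#1s = 38 − 0 = 38


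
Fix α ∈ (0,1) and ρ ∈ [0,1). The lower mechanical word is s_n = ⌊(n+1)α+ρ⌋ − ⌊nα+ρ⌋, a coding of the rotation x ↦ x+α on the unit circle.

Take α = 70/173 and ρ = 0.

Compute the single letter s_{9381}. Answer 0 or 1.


(n+1)α + ρ = (9382·70) / 173 = 656740/173
nα + ρ     = (9381·70) / 173 = 656670/173
⌊656740/173⌋ = 3796,  ⌊656670/173⌋ = 3795
s_{9381} = 3796 − 3795 = 1

1


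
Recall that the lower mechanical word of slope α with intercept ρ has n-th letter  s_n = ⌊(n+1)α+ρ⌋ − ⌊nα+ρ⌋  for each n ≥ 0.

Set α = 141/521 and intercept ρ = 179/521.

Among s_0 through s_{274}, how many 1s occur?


74

#1s = Σ_{n=0}^{274} s_n = Σ_{n=0}^{274} (⌊(n+1)α+ρ⌋ − ⌊nα+ρ⌋)
the sum telescopes: every ⌊nα+ρ⌋ with 0 < n < 275 appears once with + and once with −, leaving ⌊275α+ρ⌋ − ⌊0·α+ρ⌋
275α + ρ = (275·141 + 179) / 521 = 38954/521
ρ = 179/521
⌊38954/521⌋ = 74,  ⌊179/521⌋ = 0
#1s = 74 − 0 = 74


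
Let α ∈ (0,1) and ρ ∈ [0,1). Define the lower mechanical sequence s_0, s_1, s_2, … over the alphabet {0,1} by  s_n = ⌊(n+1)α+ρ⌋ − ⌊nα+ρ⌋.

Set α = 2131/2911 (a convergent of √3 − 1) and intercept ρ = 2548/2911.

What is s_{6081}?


(n+1)α + ρ = (6082·2131 + 2548) / 2911 = 12963290/2911
nα + ρ     = (6081·2131 + 2548) / 2911 = 12961159/2911
⌊12963290/2911⌋ = 4453,  ⌊12961159/2911⌋ = 4452
s_{6081} = 4453 − 4452 = 1

1


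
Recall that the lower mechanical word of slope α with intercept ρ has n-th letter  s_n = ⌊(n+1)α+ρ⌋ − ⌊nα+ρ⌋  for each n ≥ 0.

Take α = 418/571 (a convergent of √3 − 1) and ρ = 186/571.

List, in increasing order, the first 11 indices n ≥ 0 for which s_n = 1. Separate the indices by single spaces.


0 2 3 5 6 7 9 10 11 13 14

n=0: ⌊604/571⌋−⌊186/571⌋ = 1−0 = 1  ← one
n=1: ⌊1022/571⌋−⌊604/571⌋ = 1−1 = 0
n=2: ⌊1440/571⌋−⌊1022/571⌋ = 2−1 = 1  ← one
n=3: ⌊1858/571⌋−⌊1440/571⌋ = 3−2 = 1  ← one
n=4: ⌊2276/571⌋−⌊1858/571⌋ = 3−3 = 0
n=5: ⌊2694/571⌋−⌊2276/571⌋ = 4−3 = 1  ← one
n=6: ⌊3112/571⌋−⌊2694/571⌋ = 5−4 = 1  ← one
n=7: ⌊3530/571⌋−⌊3112/571⌋ = 6−5 = 1  ← one
n=8: ⌊3948/571⌋−⌊3530/571⌋ = 6−6 = 0
n=9: ⌊4366/571⌋−⌊3948/571⌋ = 7−6 = 1  ← one
n=10: ⌊4784/571⌋−⌊4366/571⌋ = 8−7 = 1  ← one
n=11: ⌊5202/571⌋−⌊4784/571⌋ = 9−8 = 1  ← one
n=12: ⌊5620/571⌋−⌊5202/571⌋ = 9−9 = 0
n=13: ⌊6038/571⌋−⌊5620/571⌋ = 10−9 = 1  ← one
n=14: ⌊6456/571⌋−⌊6038/571⌋ = 11−10 = 1  ← one
positions of the first 11 ones: 0 2 3 5 6 7 9 10 11 13 14


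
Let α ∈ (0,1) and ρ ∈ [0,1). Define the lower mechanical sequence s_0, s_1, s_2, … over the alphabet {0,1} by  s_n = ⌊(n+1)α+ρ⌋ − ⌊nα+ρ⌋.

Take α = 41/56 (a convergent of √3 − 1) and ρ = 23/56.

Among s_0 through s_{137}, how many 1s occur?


#1s = Σ_{n=0}^{137} s_n = Σ_{n=0}^{137} (⌊(n+1)α+ρ⌋ − ⌊nα+ρ⌋)
the sum telescopes: every ⌊nα+ρ⌋ with 0 < n < 138 appears once with + and once with −, leaving ⌊138α+ρ⌋ − ⌊0·α+ρ⌋
138α + ρ = (138·41 + 23) / 56 = 5681/56
ρ = 23/56
⌊5681/56⌋ = 101,  ⌊23/56⌋ = 0
#1s = 101 − 0 = 101

101


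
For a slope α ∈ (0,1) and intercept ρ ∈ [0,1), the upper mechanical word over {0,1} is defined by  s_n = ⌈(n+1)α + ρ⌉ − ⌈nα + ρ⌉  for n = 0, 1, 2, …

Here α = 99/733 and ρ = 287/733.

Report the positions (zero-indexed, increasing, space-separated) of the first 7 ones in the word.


4 11 19 26 34 41 48

n=0: ⌈386/733⌉−⌈287/733⌉ = 1−1 = 0
n=1: ⌈485/733⌉−⌈386/733⌉ = 1−1 = 0
n=2: ⌈584/733⌉−⌈485/733⌉ = 1−1 = 0
n=3: ⌈683/733⌉−⌈584/733⌉ = 1−1 = 0
n=4: ⌈782/733⌉−⌈683/733⌉ = 2−1 = 1  ← one
n=5: ⌈881/733⌉−⌈782/733⌉ = 2−2 = 0
n=6: ⌈980/733⌉−⌈881/733⌉ = 2−2 = 0
n=7: ⌈1079/733⌉−⌈980/733⌉ = 2−2 = 0
n=8: ⌈1178/733⌉−⌈1079/733⌉ = 2−2 = 0
n=9: ⌈1277/733⌉−⌈1178/733⌉ = 2−2 = 0
n=10: ⌈1376/733⌉−⌈1277/733⌉ = 2−2 = 0
n=11: ⌈1475/733⌉−⌈1376/733⌉ = 3−2 = 1  ← one
n=12: ⌈1574/733⌉−⌈1475/733⌉ = 3−3 = 0
n=13: ⌈1673/733⌉−⌈1574/733⌉ = 3−3 = 0
n=14: ⌈1772/733⌉−⌈1673/733⌉ = 3−3 = 0
n=15: ⌈1871/733⌉−⌈1772/733⌉ = 3−3 = 0
n=16: ⌈1970/733⌉−⌈1871/733⌉ = 3−3 = 0
n=17: ⌈2069/733⌉−⌈1970/733⌉ = 3−3 = 0
n=18: ⌈2168/733⌉−⌈2069/733⌉ = 3−3 = 0
n=19: ⌈2267/733⌉−⌈2168/733⌉ = 4−3 = 1  ← one
n=20: ⌈2366/733⌉−⌈2267/733⌉ = 4−4 = 0
n=21: ⌈2465/733⌉−⌈2366/733⌉ = 4−4 = 0
n=22: ⌈2564/733⌉−⌈2465/733⌉ = 4−4 = 0
n=23: ⌈2663/733⌉−⌈2564/733⌉ = 4−4 = 0
n=24: ⌈2762/733⌉−⌈2663/733⌉ = 4−4 = 0
n=25: ⌈2861/733⌉−⌈2762/733⌉ = 4−4 = 0
n=26: ⌈2960/733⌉−⌈2861/733⌉ = 5−4 = 1  ← one
n=27: ⌈3059/733⌉−⌈2960/733⌉ = 5−5 = 0
n=28: ⌈3158/733⌉−⌈3059/733⌉ = 5−5 = 0
n=29: ⌈3257/733⌉−⌈3158/733⌉ = 5−5 = 0
n=30: ⌈3356/733⌉−⌈3257/733⌉ = 5−5 = 0
n=31: ⌈3455/733⌉−⌈3356/733⌉ = 5−5 = 0
n=32: ⌈3554/733⌉−⌈3455/733⌉ = 5−5 = 0
n=33: ⌈3653/733⌉−⌈3554/733⌉ = 5−5 = 0
n=34: ⌈3752/733⌉−⌈3653/733⌉ = 6−5 = 1  ← one
n=35: ⌈3851/733⌉−⌈3752/733⌉ = 6−6 = 0
n=36: ⌈3950/733⌉−⌈3851/733⌉ = 6−6 = 0
n=37: ⌈4049/733⌉−⌈3950/733⌉ = 6−6 = 0
n=38: ⌈4148/733⌉−⌈4049/733⌉ = 6−6 = 0
n=39: ⌈4247/733⌉−⌈4148/733⌉ = 6−6 = 0
n=40: ⌈4346/733⌉−⌈4247/733⌉ = 6−6 = 0
n=41: ⌈4445/733⌉−⌈4346/733⌉ = 7−6 = 1  ← one
n=42: ⌈4544/733⌉−⌈4445/733⌉ = 7−7 = 0
n=43: ⌈4643/733⌉−⌈4544/733⌉ = 7−7 = 0
n=44: ⌈4742/733⌉−⌈4643/733⌉ = 7−7 = 0
n=45: ⌈4841/733⌉−⌈4742/733⌉ = 7−7 = 0
n=46: ⌈4940/733⌉−⌈4841/733⌉ = 7−7 = 0
n=47: ⌈5039/733⌉−⌈4940/733⌉ = 7−7 = 0
n=48: ⌈5138/733⌉−⌈5039/733⌉ = 8−7 = 1  ← one
positions of the first 7 ones: 4 11 19 26 34 41 48


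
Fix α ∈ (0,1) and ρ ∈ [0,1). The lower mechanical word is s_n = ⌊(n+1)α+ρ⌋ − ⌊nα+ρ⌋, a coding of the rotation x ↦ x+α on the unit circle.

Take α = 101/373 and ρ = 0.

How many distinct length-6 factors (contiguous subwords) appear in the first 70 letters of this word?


t_n = ⌊(n·101)/373⌋ for n = 0 … 70:
  n=0…9: ⌊0/373⌋=0 ⌊101/373⌋=0 ⌊202/373⌋=0 ⌊303/373⌋=0 ⌊404/373⌋=1 ⌊505/373⌋=1 ⌊606/373⌋=1 ⌊707/373⌋=1 ⌊808/373⌋=2 ⌊909/373⌋=2
  n=10…19: ⌊1010/373⌋=2 ⌊1111/373⌋=2 ⌊1212/373⌋=3 ⌊1313/373⌋=3 ⌊1414/373⌋=3 ⌊1515/373⌋=4 ⌊1616/373⌋=4 ⌊1717/373⌋=4 ⌊1818/373⌋=4 ⌊1919/373⌋=5
  n=20…29: ⌊2020/373⌋=5 ⌊2121/373⌋=5 ⌊2222/373⌋=5 ⌊2323/373⌋=6 ⌊2424/373⌋=6 ⌊2525/373⌋=6 ⌊2626/373⌋=7 ⌊2727/373⌋=7 ⌊2828/373⌋=7 ⌊2929/373⌋=7
  n=30…39: ⌊3030/373⌋=8 ⌊3131/373⌋=8 ⌊3232/373⌋=8 ⌊3333/373⌋=8 ⌊3434/373⌋=9 ⌊3535/373⌋=9 ⌊3636/373⌋=9 ⌊3737/373⌋=10 ⌊3838/373⌋=10 ⌊3939/373⌋=10
  n=40…49: ⌊4040/373⌋=10 ⌊4141/373⌋=11 ⌊4242/373⌋=11 ⌊4343/373⌋=11 ⌊4444/373⌋=11 ⌊4545/373⌋=12 ⌊4646/373⌋=12 ⌊4747/373⌋=12 ⌊4848/373⌋=12 ⌊4949/373⌋=13
  n=50…59: ⌊5050/373⌋=13 ⌊5151/373⌋=13 ⌊5252/373⌋=14 ⌊5353/373⌋=14 ⌊5454/373⌋=14 ⌊5555/373⌋=14 ⌊5656/373⌋=15 ⌊5757/373⌋=15 ⌊5858/373⌋=15 ⌊5959/373⌋=15
  n=60…69: ⌊6060/373⌋=16 ⌊6161/373⌋=16 ⌊6262/373⌋=16 ⌊6363/373⌋=17 ⌊6464/373⌋=17 ⌊6565/373⌋=17 ⌊6666/373⌋=17 ⌊6767/373⌋=18 ⌊6868/373⌋=18 ⌊6969/373⌋=18
  n=70: ⌊7070/373⌋=18
s_n = t_(n+1) − t_n for n = 0 … 69 gives
prefix = 0001000100010010001000100100010001001000100010001001000100010010001000
slide a length-6 window over [0..5] … [64..69] (65 windows); first occurrence of each distinct factor:
  [  0..  5] 000100
  [  1..  6] 001000
  [  2..  7] 010001
  [  3..  8] 100010
  [  9.. 14] 001001
  [ 10.. 15] 010010
  [ 11.. 16] 100100
  (the other 58 windows repeat one of these)
distinct factors: {000100, 001000, 001001, 010001, 010010, 100010, 100100}
count = 7  (Sturmian bound for length 6 is 7)

7


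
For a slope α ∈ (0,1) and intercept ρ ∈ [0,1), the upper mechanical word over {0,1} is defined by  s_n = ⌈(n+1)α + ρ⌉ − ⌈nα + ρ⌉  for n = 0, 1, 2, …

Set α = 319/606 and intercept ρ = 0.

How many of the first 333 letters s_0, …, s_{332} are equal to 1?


176

#1s = Σ_{n=0}^{332} s_n = Σ_{n=0}^{332} (⌈(n+1)α+ρ⌉ − ⌈nα+ρ⌉)
the sum telescopes: every ⌈nα+ρ⌉ with 0 < n < 333 appears once with + and once with −, leaving ⌈333α+ρ⌉ − ⌈0·α+ρ⌉
333α + ρ = (333·319) / 606 = 106227/606
ρ = 0/606
⌈106227/606⌉ = 176,  ⌈0/606⌉ = 0
#1s = 176 − 0 = 176


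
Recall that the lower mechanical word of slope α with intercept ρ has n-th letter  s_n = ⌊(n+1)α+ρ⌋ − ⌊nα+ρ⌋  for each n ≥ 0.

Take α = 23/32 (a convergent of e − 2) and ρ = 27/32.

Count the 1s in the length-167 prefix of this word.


#1s = Σ_{n=0}^{166} s_n = Σ_{n=0}^{166} (⌊(n+1)α+ρ⌋ − ⌊nα+ρ⌋)
the sum telescopes: every ⌊nα+ρ⌋ with 0 < n < 167 appears once with + and once with −, leaving ⌊167α+ρ⌋ − ⌊0·α+ρ⌋
167α + ρ = (167·23 + 27) / 32 = 3868/32
ρ = 27/32
⌊3868/32⌋ = 120,  ⌊27/32⌋ = 0
#1s = 120 − 0 = 120

120


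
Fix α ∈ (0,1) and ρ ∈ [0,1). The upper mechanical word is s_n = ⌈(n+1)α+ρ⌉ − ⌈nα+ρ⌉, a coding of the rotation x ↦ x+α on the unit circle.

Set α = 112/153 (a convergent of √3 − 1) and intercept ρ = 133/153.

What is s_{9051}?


(n+1)α + ρ = (9052·112 + 133) / 153 = 1013957/153
nα + ρ     = (9051·112 + 133) / 153 = 1013845/153
⌈1013957/153⌉ = 6628,  ⌈1013845/153⌉ = 6627
s_{9051} = 6628 − 6627 = 1

1


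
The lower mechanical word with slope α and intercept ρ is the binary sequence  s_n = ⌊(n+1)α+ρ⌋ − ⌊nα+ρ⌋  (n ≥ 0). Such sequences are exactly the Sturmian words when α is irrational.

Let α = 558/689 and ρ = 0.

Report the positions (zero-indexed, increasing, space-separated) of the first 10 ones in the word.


n=0: ⌊558/689⌋−⌊0/689⌋ = 0−0 = 0
n=1: ⌊1116/689⌋−⌊558/689⌋ = 1−0 = 1  ← one
n=2: ⌊1674/689⌋−⌊1116/689⌋ = 2−1 = 1  ← one
n=3: ⌊2232/689⌋−⌊1674/689⌋ = 3−2 = 1  ← one
n=4: ⌊2790/689⌋−⌊2232/689⌋ = 4−3 = 1  ← one
n=5: ⌊3348/689⌋−⌊2790/689⌋ = 4−4 = 0
n=6: ⌊3906/689⌋−⌊3348/689⌋ = 5−4 = 1  ← one
n=7: ⌊4464/689⌋−⌊3906/689⌋ = 6−5 = 1  ← one
n=8: ⌊5022/689⌋−⌊4464/689⌋ = 7−6 = 1  ← one
n=9: ⌊5580/689⌋−⌊5022/689⌋ = 8−7 = 1  ← one
n=10: ⌊6138/689⌋−⌊5580/689⌋ = 8−8 = 0
n=11: ⌊6696/689⌋−⌊6138/689⌋ = 9−8 = 1  ← one
n=12: ⌊7254/689⌋−⌊6696/689⌋ = 10−9 = 1  ← one
positions of the first 10 ones: 1 2 3 4 6 7 8 9 11 12

1 2 3 4 6 7 8 9 11 12


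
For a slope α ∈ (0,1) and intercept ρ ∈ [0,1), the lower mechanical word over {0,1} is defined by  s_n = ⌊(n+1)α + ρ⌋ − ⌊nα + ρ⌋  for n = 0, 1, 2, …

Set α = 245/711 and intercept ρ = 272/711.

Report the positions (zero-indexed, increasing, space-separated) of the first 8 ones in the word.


1 4 7 10 13 16 19 22

n=0: ⌊517/711⌋−⌊272/711⌋ = 0−0 = 0
n=1: ⌊762/711⌋−⌊517/711⌋ = 1−0 = 1  ← one
n=2: ⌊1007/711⌋−⌊762/711⌋ = 1−1 = 0
n=3: ⌊1252/711⌋−⌊1007/711⌋ = 1−1 = 0
n=4: ⌊1497/711⌋−⌊1252/711⌋ = 2−1 = 1  ← one
n=5: ⌊1742/711⌋−⌊1497/711⌋ = 2−2 = 0
n=6: ⌊1987/711⌋−⌊1742/711⌋ = 2−2 = 0
n=7: ⌊2232/711⌋−⌊1987/711⌋ = 3−2 = 1  ← one
n=8: ⌊2477/711⌋−⌊2232/711⌋ = 3−3 = 0
n=9: ⌊2722/711⌋−⌊2477/711⌋ = 3−3 = 0
n=10: ⌊2967/711⌋−⌊2722/711⌋ = 4−3 = 1  ← one
n=11: ⌊3212/711⌋−⌊2967/711⌋ = 4−4 = 0
n=12: ⌊3457/711⌋−⌊3212/711⌋ = 4−4 = 0
n=13: ⌊3702/711⌋−⌊3457/711⌋ = 5−4 = 1  ← one
n=14: ⌊3947/711⌋−⌊3702/711⌋ = 5−5 = 0
n=15: ⌊4192/711⌋−⌊3947/711⌋ = 5−5 = 0
n=16: ⌊4437/711⌋−⌊4192/711⌋ = 6−5 = 1  ← one
n=17: ⌊4682/711⌋−⌊4437/711⌋ = 6−6 = 0
n=18: ⌊4927/711⌋−⌊4682/711⌋ = 6−6 = 0
n=19: ⌊5172/711⌋−⌊4927/711⌋ = 7−6 = 1  ← one
n=20: ⌊5417/711⌋−⌊5172/711⌋ = 7−7 = 0
n=21: ⌊5662/711⌋−⌊5417/711⌋ = 7−7 = 0
n=22: ⌊5907/711⌋−⌊5662/711⌋ = 8−7 = 1  ← one
positions of the first 8 ones: 1 4 7 10 13 16 19 22


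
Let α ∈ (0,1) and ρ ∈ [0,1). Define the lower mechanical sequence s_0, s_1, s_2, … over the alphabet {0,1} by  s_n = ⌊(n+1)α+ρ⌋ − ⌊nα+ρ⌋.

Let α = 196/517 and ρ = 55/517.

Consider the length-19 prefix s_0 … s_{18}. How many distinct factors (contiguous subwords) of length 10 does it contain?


t_n = ⌊(n·196+55)/517⌋ for n = 0 … 19:
  n=0…9: ⌊55/517⌋=0 ⌊251/517⌋=0 ⌊447/517⌋=0 ⌊643/517⌋=1 ⌊839/517⌋=1 ⌊1035/517⌋=2 ⌊1231/517⌋=2 ⌊1427/517⌋=2 ⌊1623/517⌋=3 ⌊1819/517⌋=3
  n=10…19: ⌊2015/517⌋=3 ⌊2211/517⌋=4 ⌊2407/517⌋=4 ⌊2603/517⌋=5 ⌊2799/517⌋=5 ⌊2995/517⌋=5 ⌊3191/517⌋=6 ⌊3387/517⌋=6 ⌊3583/517⌋=6 ⌊3779/517⌋=7
s_n = t_(n+1) − t_n for n = 0 … 18 gives
prefix = 0010100100101001001
slide a length-10 window over [0..9] … [9..18] (10 windows); first occurrence of each distinct factor:
  [  0..  9] 0010100100
  [  1.. 10] 0101001001
  [  2.. 11] 1010010010
  [  3.. 12] 0100100101
  [  4.. 13] 1001001010
  [  5.. 14] 0010010100
  [  6.. 15] 0100101001
  [  7.. 16] 1001010010
  (the other 2 windows repeat one of these)
distinct factors: {0010010100, 0010100100, 0100100101, 0100101001, 0101001001, 1001001010, 1001010010, 1010010010}
count = 8  (Sturmian bound for length 10 is 11)

8


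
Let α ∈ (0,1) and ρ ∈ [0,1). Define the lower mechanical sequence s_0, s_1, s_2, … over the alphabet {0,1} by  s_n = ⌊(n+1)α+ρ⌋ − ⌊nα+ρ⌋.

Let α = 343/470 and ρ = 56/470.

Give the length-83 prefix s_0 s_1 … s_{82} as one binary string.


01110110111011101101110111011101101110111011011101110110111011101110110111011101101

n=0: ⌊(1·343+56)/470⌋ − ⌊(0·343+56)/470⌋ = ⌊399/470⌋ − ⌊56/470⌋ = 0 − 0 = 0
n=1: ⌊(2·343+56)/470⌋ − ⌊(1·343+56)/470⌋ = ⌊742/470⌋ − ⌊399/470⌋ = 1 − 0 = 1
n=2: ⌊(3·343+56)/470⌋ − ⌊(2·343+56)/470⌋ = ⌊1085/470⌋ − ⌊742/470⌋ = 2 − 1 = 1
n=3: ⌊(4·343+56)/470⌋ − ⌊(3·343+56)/470⌋ = ⌊1428/470⌋ − ⌊1085/470⌋ = 3 − 2 = 1
n=4: ⌊(5·343+56)/470⌋ − ⌊(4·343+56)/470⌋ = ⌊1771/470⌋ − ⌊1428/470⌋ = 3 − 3 = 0
n=5: ⌊(6·343+56)/470⌋ − ⌊(5·343+56)/470⌋ = ⌊2114/470⌋ − ⌊1771/470⌋ = 4 − 3 = 1
n=6: ⌊(7·343+56)/470⌋ − ⌊(6·343+56)/470⌋ = ⌊2457/470⌋ − ⌊2114/470⌋ = 5 − 4 = 1
n=7: ⌊(8·343+56)/470⌋ − ⌊(7·343+56)/470⌋ = ⌊2800/470⌋ − ⌊2457/470⌋ = 5 − 5 = 0
n=8: ⌊(9·343+56)/470⌋ − ⌊(8·343+56)/470⌋ = ⌊3143/470⌋ − ⌊2800/470⌋ = 6 − 5 = 1
n=9: ⌊(10·343+56)/470⌋ − ⌊(9·343+56)/470⌋ = ⌊3486/470⌋ − ⌊3143/470⌋ = 7 − 6 = 1
n=10: ⌊(11·343+56)/470⌋ − ⌊(10·343+56)/470⌋ = ⌊3829/470⌋ − ⌊3486/470⌋ = 8 − 7 = 1
n=11: ⌊(12·343+56)/470⌋ − ⌊(11·343+56)/470⌋ = ⌊4172/470⌋ − ⌊3829/470⌋ = 8 − 8 = 0
n=12: ⌊(13·343+56)/470⌋ − ⌊(12·343+56)/470⌋ = ⌊4515/470⌋ − ⌊4172/470⌋ = 9 − 8 = 1
n=13: ⌊(14·343+56)/470⌋ − ⌊(13·343+56)/470⌋ = ⌊4858/470⌋ − ⌊4515/470⌋ = 10 − 9 = 1
n=14: ⌊(15·343+56)/470⌋ − ⌊(14·343+56)/470⌋ = ⌊5201/470⌋ − ⌊4858/470⌋ = 11 − 10 = 1
n=15: ⌊(16·343+56)/470⌋ − ⌊(15·343+56)/470⌋ = ⌊5544/470⌋ − ⌊5201/470⌋ = 11 − 11 = 0
n=16: ⌊(17·343+56)/470⌋ − ⌊(16·343+56)/470⌋ = ⌊5887/470⌋ − ⌊5544/470⌋ = 12 − 11 = 1
n=17: ⌊(18·343+56)/470⌋ − ⌊(17·343+56)/470⌋ = ⌊6230/470⌋ − ⌊5887/470⌋ = 13 − 12 = 1
n=18: ⌊(19·343+56)/470⌋ − ⌊(18·343+56)/470⌋ = ⌊6573/470⌋ − ⌊6230/470⌋ = 13 − 13 = 0
n=19: ⌊(20·343+56)/470⌋ − ⌊(19·343+56)/470⌋ = ⌊6916/470⌋ − ⌊6573/470⌋ = 14 − 13 = 1
n=20: ⌊(21·343+56)/470⌋ − ⌊(20·343+56)/470⌋ = ⌊7259/470⌋ − ⌊6916/470⌋ = 15 − 14 = 1
n=21: ⌊(22·343+56)/470⌋ − ⌊(21·343+56)/470⌋ = ⌊7602/470⌋ − ⌊7259/470⌋ = 16 − 15 = 1
n=22: ⌊(23·343+56)/470⌋ − ⌊(22·343+56)/470⌋ = ⌊7945/470⌋ − ⌊7602/470⌋ = 16 − 16 = 0
n=23: ⌊(24·343+56)/470⌋ − ⌊(23·343+56)/470⌋ = ⌊8288/470⌋ − ⌊7945/470⌋ = 17 − 16 = 1
n=24: ⌊(25·343+56)/470⌋ − ⌊(24·343+56)/470⌋ = ⌊8631/470⌋ − ⌊8288/470⌋ = 18 − 17 = 1
n=25: ⌊(26·343+56)/470⌋ − ⌊(25·343+56)/470⌋ = ⌊8974/470⌋ − ⌊8631/470⌋ = 19 − 18 = 1
n=26: ⌊(27·343+56)/470⌋ − ⌊(26·343+56)/470⌋ = ⌊9317/470⌋ − ⌊8974/470⌋ = 19 − 19 = 0
n=27: ⌊(28·343+56)/470⌋ − ⌊(27·343+56)/470⌋ = ⌊9660/470⌋ − ⌊9317/470⌋ = 20 − 19 = 1
n=28: ⌊(29·343+56)/470⌋ − ⌊(28·343+56)/470⌋ = ⌊10003/470⌋ − ⌊9660/470⌋ = 21 − 20 = 1
n=29: ⌊(30·343+56)/470⌋ − ⌊(29·343+56)/470⌋ = ⌊10346/470⌋ − ⌊10003/470⌋ = 22 − 21 = 1
n=30: ⌊(31·343+56)/470⌋ − ⌊(30·343+56)/470⌋ = ⌊10689/470⌋ − ⌊10346/470⌋ = 22 − 22 = 0
n=31: ⌊(32·343+56)/470⌋ − ⌊(31·343+56)/470⌋ = ⌊11032/470⌋ − ⌊10689/470⌋ = 23 − 22 = 1
n=32: ⌊(33·343+56)/470⌋ − ⌊(32·343+56)/470⌋ = ⌊11375/470⌋ − ⌊11032/470⌋ = 24 − 23 = 1
n=33: ⌊(34·343+56)/470⌋ − ⌊(33·343+56)/470⌋ = ⌊11718/470⌋ − ⌊11375/470⌋ = 24 − 24 = 0
n=34: ⌊(35·343+56)/470⌋ − ⌊(34·343+56)/470⌋ = ⌊12061/470⌋ − ⌊11718/470⌋ = 25 − 24 = 1
n=35: ⌊(36·343+56)/470⌋ − ⌊(35·343+56)/470⌋ = ⌊12404/470⌋ − ⌊12061/470⌋ = 26 − 25 = 1
n=36: ⌊(37·343+56)/470⌋ − ⌊(36·343+56)/470⌋ = ⌊12747/470⌋ − ⌊12404/470⌋ = 27 − 26 = 1
n=37: ⌊(38·343+56)/470⌋ − ⌊(37·343+56)/470⌋ = ⌊13090/470⌋ − ⌊12747/470⌋ = 27 − 27 = 0
n=38: ⌊(39·343+56)/470⌋ − ⌊(38·343+56)/470⌋ = ⌊13433/470⌋ − ⌊13090/470⌋ = 28 − 27 = 1
n=39: ⌊(40·343+56)/470⌋ − ⌊(39·343+56)/470⌋ = ⌊13776/470⌋ − ⌊13433/470⌋ = 29 − 28 = 1
n=40: ⌊(41·343+56)/470⌋ − ⌊(40·343+56)/470⌋ = ⌊14119/470⌋ − ⌊13776/470⌋ = 30 − 29 = 1
n=41: ⌊(42·343+56)/470⌋ − ⌊(41·343+56)/470⌋ = ⌊14462/470⌋ − ⌊14119/470⌋ = 30 − 30 = 0
n=42: ⌊(43·343+56)/470⌋ − ⌊(42·343+56)/470⌋ = ⌊14805/470⌋ − ⌊14462/470⌋ = 31 − 30 = 1
n=43: ⌊(44·343+56)/470⌋ − ⌊(43·343+56)/470⌋ = ⌊15148/470⌋ − ⌊14805/470⌋ = 32 − 31 = 1
n=44: ⌊(45·343+56)/470⌋ − ⌊(44·343+56)/470⌋ = ⌊15491/470⌋ − ⌊15148/470⌋ = 32 − 32 = 0
n=45: ⌊(46·343+56)/470⌋ − ⌊(45·343+56)/470⌋ = ⌊15834/470⌋ − ⌊15491/470⌋ = 33 − 32 = 1
n=46: ⌊(47·343+56)/470⌋ − ⌊(46·343+56)/470⌋ = ⌊16177/470⌋ − ⌊15834/470⌋ = 34 − 33 = 1
n=47: ⌊(48·343+56)/470⌋ − ⌊(47·343+56)/470⌋ = ⌊16520/470⌋ − ⌊16177/470⌋ = 35 − 34 = 1
n=48: ⌊(49·343+56)/470⌋ − ⌊(48·343+56)/470⌋ = ⌊16863/470⌋ − ⌊16520/470⌋ = 35 − 35 = 0
n=49: ⌊(50·343+56)/470⌋ − ⌊(49·343+56)/470⌋ = ⌊17206/470⌋ − ⌊16863/470⌋ = 36 − 35 = 1
n=50: ⌊(51·343+56)/470⌋ − ⌊(50·343+56)/470⌋ = ⌊17549/470⌋ − ⌊17206/470⌋ = 37 − 36 = 1
n=51: ⌊(52·343+56)/470⌋ − ⌊(51·343+56)/470⌋ = ⌊17892/470⌋ − ⌊17549/470⌋ = 38 − 37 = 1
n=52: ⌊(53·343+56)/470⌋ − ⌊(52·343+56)/470⌋ = ⌊18235/470⌋ − ⌊17892/470⌋ = 38 − 38 = 0
n=53: ⌊(54·343+56)/470⌋ − ⌊(53·343+56)/470⌋ = ⌊18578/470⌋ − ⌊18235/470⌋ = 39 − 38 = 1
n=54: ⌊(55·343+56)/470⌋ − ⌊(54·343+56)/470⌋ = ⌊18921/470⌋ − ⌊18578/470⌋ = 40 − 39 = 1
n=55: ⌊(56·343+56)/470⌋ − ⌊(55·343+56)/470⌋ = ⌊19264/470⌋ − ⌊18921/470⌋ = 40 − 40 = 0
n=56: ⌊(57·343+56)/470⌋ − ⌊(56·343+56)/470⌋ = ⌊19607/470⌋ − ⌊19264/470⌋ = 41 − 40 = 1
n=57: ⌊(58·343+56)/470⌋ − ⌊(57·343+56)/470⌋ = ⌊19950/470⌋ − ⌊19607/470⌋ = 42 − 41 = 1
n=58: ⌊(59·343+56)/470⌋ − ⌊(58·343+56)/470⌋ = ⌊20293/470⌋ − ⌊19950/470⌋ = 43 − 42 = 1
n=59: ⌊(60·343+56)/470⌋ − ⌊(59·343+56)/470⌋ = ⌊20636/470⌋ − ⌊20293/470⌋ = 43 − 43 = 0
n=60: ⌊(61·343+56)/470⌋ − ⌊(60·343+56)/470⌋ = ⌊20979/470⌋ − ⌊20636/470⌋ = 44 − 43 = 1
n=61: ⌊(62·343+56)/470⌋ − ⌊(61·343+56)/470⌋ = ⌊21322/470⌋ − ⌊20979/470⌋ = 45 − 44 = 1
n=62: ⌊(63·343+56)/470⌋ − ⌊(62·343+56)/470⌋ = ⌊21665/470⌋ − ⌊21322/470⌋ = 46 − 45 = 1
n=63: ⌊(64·343+56)/470⌋ − ⌊(63·343+56)/470⌋ = ⌊22008/470⌋ − ⌊21665/470⌋ = 46 − 46 = 0
n=64: ⌊(65·343+56)/470⌋ − ⌊(64·343+56)/470⌋ = ⌊22351/470⌋ − ⌊22008/470⌋ = 47 − 46 = 1
n=65: ⌊(66·343+56)/470⌋ − ⌊(65·343+56)/470⌋ = ⌊22694/470⌋ − ⌊22351/470⌋ = 48 − 47 = 1
n=66: ⌊(67·343+56)/470⌋ − ⌊(66·343+56)/470⌋ = ⌊23037/470⌋ − ⌊22694/470⌋ = 49 − 48 = 1
n=67: ⌊(68·343+56)/470⌋ − ⌊(67·343+56)/470⌋ = ⌊23380/470⌋ − ⌊23037/470⌋ = 49 − 49 = 0
n=68: ⌊(69·343+56)/470⌋ − ⌊(68·343+56)/470⌋ = ⌊23723/470⌋ − ⌊23380/470⌋ = 50 − 49 = 1
n=69: ⌊(70·343+56)/470⌋ − ⌊(69·343+56)/470⌋ = ⌊24066/470⌋ − ⌊23723/470⌋ = 51 − 50 = 1
n=70: ⌊(71·343+56)/470⌋ − ⌊(70·343+56)/470⌋ = ⌊24409/470⌋ − ⌊24066/470⌋ = 51 − 51 = 0
n=71: ⌊(72·343+56)/470⌋ − ⌊(71·343+56)/470⌋ = ⌊24752/470⌋ − ⌊24409/470⌋ = 52 − 51 = 1
n=72: ⌊(73·343+56)/470⌋ − ⌊(72·343+56)/470⌋ = ⌊25095/470⌋ − ⌊24752/470⌋ = 53 − 52 = 1
n=73: ⌊(74·343+56)/470⌋ − ⌊(73·343+56)/470⌋ = ⌊25438/470⌋ − ⌊25095/470⌋ = 54 − 53 = 1
n=74: ⌊(75·343+56)/470⌋ − ⌊(74·343+56)/470⌋ = ⌊25781/470⌋ − ⌊25438/470⌋ = 54 − 54 = 0
n=75: ⌊(76·343+56)/470⌋ − ⌊(75·343+56)/470⌋ = ⌊26124/470⌋ − ⌊25781/470⌋ = 55 − 54 = 1
n=76: ⌊(77·343+56)/470⌋ − ⌊(76·343+56)/470⌋ = ⌊26467/470⌋ − ⌊26124/470⌋ = 56 − 55 = 1
n=77: ⌊(78·343+56)/470⌋ − ⌊(77·343+56)/470⌋ = ⌊26810/470⌋ − ⌊26467/470⌋ = 57 − 56 = 1
n=78: ⌊(79·343+56)/470⌋ − ⌊(78·343+56)/470⌋ = ⌊27153/470⌋ − ⌊26810/470⌋ = 57 − 57 = 0
n=79: ⌊(80·343+56)/470⌋ − ⌊(79·343+56)/470⌋ = ⌊27496/470⌋ − ⌊27153/470⌋ = 58 − 57 = 1
n=80: ⌊(81·343+56)/470⌋ − ⌊(80·343+56)/470⌋ = ⌊27839/470⌋ − ⌊27496/470⌋ = 59 − 58 = 1
n=81: ⌊(82·343+56)/470⌋ − ⌊(81·343+56)/470⌋ = ⌊28182/470⌋ − ⌊27839/470⌋ = 59 − 59 = 0
n=82: ⌊(83·343+56)/470⌋ − ⌊(82·343+56)/470⌋ = ⌊28525/470⌋ − ⌊28182/470⌋ = 60 − 59 = 1


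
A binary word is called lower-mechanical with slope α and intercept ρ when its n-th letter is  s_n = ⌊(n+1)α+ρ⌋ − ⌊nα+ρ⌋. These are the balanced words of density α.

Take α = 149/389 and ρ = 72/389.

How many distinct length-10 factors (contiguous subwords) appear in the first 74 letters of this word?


t_n = ⌊(n·149+72)/389⌋ for n = 0 … 74:
  n=0…9: ⌊72/389⌋=0 ⌊221/389⌋=0 ⌊370/389⌋=0 ⌊519/389⌋=1 ⌊668/389⌋=1 ⌊817/389⌋=2 ⌊966/389⌋=2 ⌊1115/389⌋=2 ⌊1264/389⌋=3 ⌊1413/389⌋=3
  n=10…19: ⌊1562/389⌋=4 ⌊1711/389⌋=4 ⌊1860/389⌋=4 ⌊2009/389⌋=5 ⌊2158/389⌋=5 ⌊2307/389⌋=5 ⌊2456/389⌋=6 ⌊2605/389⌋=6 ⌊2754/389⌋=7 ⌊2903/389⌋=7
  n=20…29: ⌊3052/389⌋=7 ⌊3201/389⌋=8 ⌊3350/389⌋=8 ⌊3499/389⌋=8 ⌊3648/389⌋=9 ⌊3797/389⌋=9 ⌊3946/389⌋=10 ⌊4095/389⌋=10 ⌊4244/389⌋=10 ⌊4393/389⌋=11
  n=30…39: ⌊4542/389⌋=11 ⌊4691/389⌋=12 ⌊4840/389⌋=12 ⌊4989/389⌋=12 ⌊5138/389⌋=13 ⌊5287/389⌋=13 ⌊5436/389⌋=13 ⌊5585/389⌋=14 ⌊5734/389⌋=14 ⌊5883/389⌋=15
  n=40…49: ⌊6032/389⌋=15 ⌊6181/389⌋=15 ⌊6330/389⌋=16 ⌊6479/389⌋=16 ⌊6628/389⌋=17 ⌊6777/389⌋=17 ⌊6926/389⌋=17 ⌊7075/389⌋=18 ⌊7224/389⌋=18 ⌊7373/389⌋=18
  n=50…59: ⌊7522/389⌋=19 ⌊7671/389⌋=19 ⌊7820/389⌋=20 ⌊7969/389⌋=20 ⌊8118/389⌋=20 ⌊8267/389⌋=21 ⌊8416/389⌋=21 ⌊8565/389⌋=22 ⌊8714/389⌋=22 ⌊8863/389⌋=22
  n=60…69: ⌊9012/389⌋=23 ⌊9161/389⌋=23 ⌊9310/389⌋=23 ⌊9459/389⌋=24 ⌊9608/389⌋=24 ⌊9757/389⌋=25 ⌊9906/389⌋=25 ⌊10055/389⌋=25 ⌊10204/389⌋=26 ⌊10353/389⌋=26
  n=70…74: ⌊10502/389⌋=26 ⌊10651/389⌋=27 ⌊10800/389⌋=27 ⌊10949/389⌋=28 ⌊11098/389⌋=28
s_n = t_(n+1) − t_n for n = 0 … 73 gives
prefix = 00101001010010010100100101001010010010100101001001010010100100101001001010
slide a length-10 window over [0..9] … [64..73] (65 windows); first occurrence of each distinct factor:
  [  0..  9] 0010100101
  [  1.. 10] 0101001010
  [  2.. 11] 1010010100
  [  3.. 12] 0100101001
  [  4.. 13] 1001010010
  [  5.. 14] 0010100100
  [  6.. 15] 0101001001
  [  7.. 16] 1010010010
  [  8.. 17] 0100100101
  [  9.. 18] 1001001010
  [ 10.. 19] 0010010100
  (the other 54 windows repeat one of these)
distinct factors: {0010010100, 0010100100, 0010100101, 0100100101, 0100101001, 0101001001, 0101001010, 1001001010, 1001010010, 1010010010, 1010010100}
count = 11  (Sturmian bound for length 10 is 11)

11


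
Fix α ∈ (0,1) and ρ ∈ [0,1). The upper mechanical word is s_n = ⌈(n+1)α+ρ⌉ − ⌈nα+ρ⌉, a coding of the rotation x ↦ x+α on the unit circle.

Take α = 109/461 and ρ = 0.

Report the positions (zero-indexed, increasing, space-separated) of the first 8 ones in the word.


n=0: ⌈109/461⌉−⌈0/461⌉ = 1−0 = 1  ← one
n=1: ⌈218/461⌉−⌈109/461⌉ = 1−1 = 0
n=2: ⌈327/461⌉−⌈218/461⌉ = 1−1 = 0
n=3: ⌈436/461⌉−⌈327/461⌉ = 1−1 = 0
n=4: ⌈545/461⌉−⌈436/461⌉ = 2−1 = 1  ← one
n=5: ⌈654/461⌉−⌈545/461⌉ = 2−2 = 0
n=6: ⌈763/461⌉−⌈654/461⌉ = 2−2 = 0
n=7: ⌈872/461⌉−⌈763/461⌉ = 2−2 = 0
n=8: ⌈981/461⌉−⌈872/461⌉ = 3−2 = 1  ← one
n=9: ⌈1090/461⌉−⌈981/461⌉ = 3−3 = 0
n=10: ⌈1199/461⌉−⌈1090/461⌉ = 3−3 = 0
n=11: ⌈1308/461⌉−⌈1199/461⌉ = 3−3 = 0
n=12: ⌈1417/461⌉−⌈1308/461⌉ = 4−3 = 1  ← one
n=13: ⌈1526/461⌉−⌈1417/461⌉ = 4−4 = 0
n=14: ⌈1635/461⌉−⌈1526/461⌉ = 4−4 = 0
n=15: ⌈1744/461⌉−⌈1635/461⌉ = 4−4 = 0
n=16: ⌈1853/461⌉−⌈1744/461⌉ = 5−4 = 1  ← one
n=17: ⌈1962/461⌉−⌈1853/461⌉ = 5−5 = 0
n=18: ⌈2071/461⌉−⌈1962/461⌉ = 5−5 = 0
n=19: ⌈2180/461⌉−⌈2071/461⌉ = 5−5 = 0
n=20: ⌈2289/461⌉−⌈2180/461⌉ = 5−5 = 0
n=21: ⌈2398/461⌉−⌈2289/461⌉ = 6−5 = 1  ← one
n=22: ⌈2507/461⌉−⌈2398/461⌉ = 6−6 = 0
n=23: ⌈2616/461⌉−⌈2507/461⌉ = 6−6 = 0
n=24: ⌈2725/461⌉−⌈2616/461⌉ = 6−6 = 0
n=25: ⌈2834/461⌉−⌈2725/461⌉ = 7−6 = 1  ← one
n=26: ⌈2943/461⌉−⌈2834/461⌉ = 7−7 = 0
n=27: ⌈3052/461⌉−⌈2943/461⌉ = 7−7 = 0
n=28: ⌈3161/461⌉−⌈3052/461⌉ = 7−7 = 0
n=29: ⌈3270/461⌉−⌈3161/461⌉ = 8−7 = 1  ← one
positions of the first 8 ones: 0 4 8 12 16 21 25 29

0 4 8 12 16 21 25 29


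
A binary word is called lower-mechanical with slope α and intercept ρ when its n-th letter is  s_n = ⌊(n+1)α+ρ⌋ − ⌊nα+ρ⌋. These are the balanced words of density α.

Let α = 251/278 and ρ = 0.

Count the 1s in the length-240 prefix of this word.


216

#1s = Σ_{n=0}^{239} s_n = Σ_{n=0}^{239} (⌊(n+1)α+ρ⌋ − ⌊nα+ρ⌋)
the sum telescopes: every ⌊nα+ρ⌋ with 0 < n < 240 appears once with + and once with −, leaving ⌊240α+ρ⌋ − ⌊0·α+ρ⌋
240α + ρ = (240·251) / 278 = 60240/278
ρ = 0/278
⌊60240/278⌋ = 216,  ⌊0/278⌋ = 0
#1s = 216 − 0 = 216


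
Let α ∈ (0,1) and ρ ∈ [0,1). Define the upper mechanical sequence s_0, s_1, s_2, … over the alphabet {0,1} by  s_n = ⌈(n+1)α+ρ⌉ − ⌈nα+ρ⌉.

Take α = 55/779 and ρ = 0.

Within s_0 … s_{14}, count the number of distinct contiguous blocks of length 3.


3

t_n = ⌈(n·55)/779⌉ for n = 0 … 15:
  n=0…9: ⌈0/779⌉=0 ⌈55/779⌉=1 ⌈110/779⌉=1 ⌈165/779⌉=1 ⌈220/779⌉=1 ⌈275/779⌉=1 ⌈330/779⌉=1 ⌈385/779⌉=1 ⌈440/779⌉=1 ⌈495/779⌉=1
  n=10…15: ⌈550/779⌉=1 ⌈605/779⌉=1 ⌈660/779⌉=1 ⌈715/779⌉=1 ⌈770/779⌉=1 ⌈825/779⌉=2
s_n = t_(n+1) − t_n for n = 0 … 14 gives
prefix = 100000000000001
slide a length-3 window over [0..2] … [12..14] (13 windows); first occurrence of each distinct factor:
  [  0..  2] 100
  [  1..  3] 000
  [ 12.. 14] 001
  (the other 10 windows repeat one of these)
distinct factors: {000, 001, 100}
count = 3  (Sturmian bound for length 3 is 4)


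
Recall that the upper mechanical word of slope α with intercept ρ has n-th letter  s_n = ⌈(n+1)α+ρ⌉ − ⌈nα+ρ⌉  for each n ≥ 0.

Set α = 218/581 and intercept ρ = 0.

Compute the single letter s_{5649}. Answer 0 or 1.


(n+1)α + ρ = (5650·218) / 581 = 1231700/581
nα + ρ     = (5649·218) / 581 = 1231482/581
⌈1231700/581⌉ = 2120,  ⌈1231482/581⌉ = 2120
s_{5649} = 2120 − 2120 = 0

0


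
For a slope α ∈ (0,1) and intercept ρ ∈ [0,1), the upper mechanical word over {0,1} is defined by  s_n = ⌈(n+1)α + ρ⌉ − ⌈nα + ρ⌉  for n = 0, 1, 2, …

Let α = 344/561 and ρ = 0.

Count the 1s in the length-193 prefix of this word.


#1s = Σ_{n=0}^{192} s_n = Σ_{n=0}^{192} (⌈(n+1)α+ρ⌉ − ⌈nα+ρ⌉)
the sum telescopes: every ⌈nα+ρ⌉ with 0 < n < 193 appears once with + and once with −, leaving ⌈193α+ρ⌉ − ⌈0·α+ρ⌉
193α + ρ = (193·344) / 561 = 66392/561
ρ = 0/561
⌈66392/561⌉ = 119,  ⌈0/561⌉ = 0
#1s = 119 − 0 = 119

119


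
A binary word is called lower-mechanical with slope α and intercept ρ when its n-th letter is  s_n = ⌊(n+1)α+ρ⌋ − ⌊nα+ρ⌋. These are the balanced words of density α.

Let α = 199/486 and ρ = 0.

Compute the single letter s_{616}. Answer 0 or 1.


(n+1)α + ρ = (617·199) / 486 = 122783/486
nα + ρ     = (616·199) / 486 = 122584/486
⌊122783/486⌋ = 252,  ⌊122584/486⌋ = 252
s_{616} = 252 − 252 = 0

0


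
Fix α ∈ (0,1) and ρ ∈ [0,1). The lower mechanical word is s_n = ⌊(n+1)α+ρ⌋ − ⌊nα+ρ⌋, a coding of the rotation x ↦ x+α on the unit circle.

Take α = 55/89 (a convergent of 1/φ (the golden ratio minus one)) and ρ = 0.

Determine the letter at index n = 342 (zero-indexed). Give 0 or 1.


0

(n+1)α + ρ = (343·55) / 89 = 18865/89
nα + ρ     = (342·55) / 89 = 18810/89
⌊18865/89⌋ = 211,  ⌊18810/89⌋ = 211
s_{342} = 211 − 211 = 0


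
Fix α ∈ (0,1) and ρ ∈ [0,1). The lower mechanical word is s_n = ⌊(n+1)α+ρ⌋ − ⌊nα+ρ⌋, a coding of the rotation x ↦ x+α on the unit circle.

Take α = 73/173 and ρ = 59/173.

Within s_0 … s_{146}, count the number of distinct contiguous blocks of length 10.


11

t_n = ⌊(n·73+59)/173⌋ for n = 0 … 147:
  n=0…9: ⌊59/173⌋=0 ⌊132/173⌋=0 ⌊205/173⌋=1 ⌊278/173⌋=1 ⌊351/173⌋=2 ⌊424/173⌋=2 ⌊497/173⌋=2 ⌊570/173⌋=3 ⌊643/173⌋=3 ⌊716/173⌋=4
  n=10…19: ⌊789/173⌋=4 ⌊862/173⌋=4 ⌊935/173⌋=5 ⌊1008/173⌋=5 ⌊1081/173⌋=6 ⌊1154/173⌋=6 ⌊1227/173⌋=7 ⌊1300/173⌋=7 ⌊1373/173⌋=7 ⌊1446/173⌋=8
  n=20…29: ⌊1519/173⌋=8 ⌊1592/173⌋=9 ⌊1665/173⌋=9 ⌊1738/173⌋=10 ⌊1811/173⌋=10 ⌊1884/173⌋=10 ⌊1957/173⌋=11 ⌊2030/173⌋=11 ⌊2103/173⌋=12 ⌊2176/173⌋=12
  n=30…39: ⌊2249/173⌋=13 ⌊2322/173⌋=13 ⌊2395/173⌋=13 ⌊2468/173⌋=14 ⌊2541/173⌋=14 ⌊2614/173⌋=15 ⌊2687/173⌋=15 ⌊2760/173⌋=15 ⌊2833/173⌋=16 ⌊2906/173⌋=16
  n=40…49: ⌊2979/173⌋=17 ⌊3052/173⌋=17 ⌊3125/173⌋=18 ⌊3198/173⌋=18 ⌊3271/173⌋=18 ⌊3344/173⌋=19 ⌊3417/173⌋=19 ⌊3490/173⌋=20 ⌊3563/173⌋=20 ⌊3636/173⌋=21
  n=50…59: ⌊3709/173⌋=21 ⌊3782/173⌋=21 ⌊3855/173⌋=22 ⌊3928/173⌋=22 ⌊4001/173⌋=23 ⌊4074/173⌋=23 ⌊4147/173⌋=23 ⌊4220/173⌋=24 ⌊4293/173⌋=24 ⌊4366/173⌋=25
  n=60…69: ⌊4439/173⌋=25 ⌊4512/173⌋=26 ⌊4585/173⌋=26 ⌊4658/173⌋=26 ⌊4731/173⌋=27 ⌊4804/173⌋=27 ⌊4877/173⌋=28 ⌊4950/173⌋=28 ⌊5023/173⌋=29 ⌊5096/173⌋=29
  n=70…79: ⌊5169/173⌋=29 ⌊5242/173⌋=30 ⌊5315/173⌋=30 ⌊5388/173⌋=31 ⌊5461/173⌋=31 ⌊5534/173⌋=31 ⌊5607/173⌋=32 ⌊5680/173⌋=32 ⌊5753/173⌋=33 ⌊5826/173⌋=33
  n=80…89: ⌊5899/173⌋=34 ⌊5972/173⌋=34 ⌊6045/173⌋=34 ⌊6118/173⌋=35 ⌊6191/173⌋=35 ⌊6264/173⌋=36 ⌊6337/173⌋=36 ⌊6410/173⌋=37 ⌊6483/173⌋=37 ⌊6556/173⌋=37
  n=90…99: ⌊6629/173⌋=38 ⌊6702/173⌋=38 ⌊6775/173⌋=39 ⌊6848/173⌋=39 ⌊6921/173⌋=40 ⌊6994/173⌋=40 ⌊7067/173⌋=40 ⌊7140/173⌋=41 ⌊7213/173⌋=41 ⌊7286/173⌋=42
  n=100…109: ⌊7359/173⌋=42 ⌊7432/173⌋=42 ⌊7505/173⌋=43 ⌊7578/173⌋=43 ⌊7651/173⌋=44 ⌊7724/173⌋=44 ⌊7797/173⌋=45 ⌊7870/173⌋=45 ⌊7943/173⌋=45 ⌊8016/173⌋=46
  n=110…119: ⌊8089/173⌋=46 ⌊8162/173⌋=47 ⌊8235/173⌋=47 ⌊8308/173⌋=48 ⌊8381/173⌋=48 ⌊8454/173⌋=48 ⌊8527/173⌋=49 ⌊8600/173⌋=49 ⌊8673/173⌋=50 ⌊8746/173⌋=50
  n=120…129: ⌊8819/173⌋=50 ⌊8892/173⌋=51 ⌊8965/173⌋=51 ⌊9038/173⌋=52 ⌊9111/173⌋=52 ⌊9184/173⌋=53 ⌊9257/173⌋=53 ⌊9330/173⌋=53 ⌊9403/173⌋=54 ⌊9476/173⌋=54
  n=130…139: ⌊9549/173⌋=55 ⌊9622/173⌋=55 ⌊9695/173⌋=56 ⌊9768/173⌋=56 ⌊9841/173⌋=56 ⌊9914/173⌋=57 ⌊9987/173⌋=57 ⌊10060/173⌋=58 ⌊10133/173⌋=58 ⌊10206/173⌋=58
  n=140…147: ⌊10279/173⌋=59 ⌊10352/173⌋=59 ⌊10425/173⌋=60 ⌊10498/173⌋=60 ⌊10571/173⌋=61 ⌊10644/173⌋=61 ⌊10717/173⌋=61 ⌊10790/173⌋=62
s_n = t_(n+1) − t_n for n = 0 … 146 gives
prefix = 010100101001010100101010010101001010010101001010100101001010100101010010100101010010101001010100101001010100101010010100101010010101001010010101001
slide a length-10 window over [0..9] … [137..146] (138 windows); first occurrence of each distinct factor:
  [  0..  9] 0101001010
  [  1.. 10] 1010010100
  [  2.. 11] 0100101001
  [  3.. 12] 1001010010
  [  4.. 13] 0010100101
  [  6.. 15] 1010010101
  [  7.. 16] 0100101010
  [  8.. 17] 1001010100
  [  9.. 18] 0010101001
  [ 10.. 19] 0101010010
  [ 11.. 20] 1010100101
  (the other 127 windows repeat one of these)
distinct factors: {0010100101, 0010101001, 0100101001, 0100101010, 0101001010, 0101010010, 1001010010, 1001010100, 1010010100, 1010010101, 1010100101}
count = 11  (Sturmian bound for length 10 is 11)


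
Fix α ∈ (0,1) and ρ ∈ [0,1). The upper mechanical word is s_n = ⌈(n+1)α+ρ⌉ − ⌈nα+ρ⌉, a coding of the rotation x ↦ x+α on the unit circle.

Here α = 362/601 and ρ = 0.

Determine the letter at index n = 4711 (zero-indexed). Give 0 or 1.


1

(n+1)α + ρ = (4712·362) / 601 = 1705744/601
nα + ρ     = (4711·362) / 601 = 1705382/601
⌈1705744/601⌉ = 2839,  ⌈1705382/601⌉ = 2838
s_{4711} = 2839 − 2838 = 1


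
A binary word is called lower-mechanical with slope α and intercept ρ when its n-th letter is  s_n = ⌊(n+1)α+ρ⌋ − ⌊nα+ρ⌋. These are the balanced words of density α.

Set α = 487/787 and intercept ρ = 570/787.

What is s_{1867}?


(n+1)α + ρ = (1868·487 + 570) / 787 = 910286/787
nα + ρ     = (1867·487 + 570) / 787 = 909799/787
⌊910286/787⌋ = 1156,  ⌊909799/787⌋ = 1156
s_{1867} = 1156 − 1156 = 0

0


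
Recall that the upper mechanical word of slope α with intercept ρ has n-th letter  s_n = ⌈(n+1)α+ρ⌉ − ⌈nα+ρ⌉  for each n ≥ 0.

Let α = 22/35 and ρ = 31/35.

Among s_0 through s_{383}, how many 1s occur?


#1s = Σ_{n=0}^{383} s_n = Σ_{n=0}^{383} (⌈(n+1)α+ρ⌉ − ⌈nα+ρ⌉)
the sum telescopes: every ⌈nα+ρ⌉ with 0 < n < 384 appears once with + and once with −, leaving ⌈384α+ρ⌉ − ⌈0·α+ρ⌉
384α + ρ = (384·22 + 31) / 35 = 8479/35
ρ = 31/35
⌈8479/35⌉ = 243,  ⌈31/35⌉ = 1
#1s = 243 − 1 = 242

242


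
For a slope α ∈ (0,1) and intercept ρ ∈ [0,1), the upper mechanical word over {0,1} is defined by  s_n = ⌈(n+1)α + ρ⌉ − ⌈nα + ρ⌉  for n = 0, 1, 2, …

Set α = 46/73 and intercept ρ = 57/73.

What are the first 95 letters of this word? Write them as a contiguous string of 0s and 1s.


n=0: ⌈(1·46+57)/73⌉ − ⌈(0·46+57)/73⌉ = ⌈103/73⌉ − ⌈57/73⌉ = 2 − 1 = 1
n=1: ⌈(2·46+57)/73⌉ − ⌈(1·46+57)/73⌉ = ⌈149/73⌉ − ⌈103/73⌉ = 3 − 2 = 1
n=2: ⌈(3·46+57)/73⌉ − ⌈(2·46+57)/73⌉ = ⌈195/73⌉ − ⌈149/73⌉ = 3 − 3 = 0
n=3: ⌈(4·46+57)/73⌉ − ⌈(3·46+57)/73⌉ = ⌈241/73⌉ − ⌈195/73⌉ = 4 − 3 = 1
n=4: ⌈(5·46+57)/73⌉ − ⌈(4·46+57)/73⌉ = ⌈287/73⌉ − ⌈241/73⌉ = 4 − 4 = 0
n=5: ⌈(6·46+57)/73⌉ − ⌈(5·46+57)/73⌉ = ⌈333/73⌉ − ⌈287/73⌉ = 5 − 4 = 1
n=6: ⌈(7·46+57)/73⌉ − ⌈(6·46+57)/73⌉ = ⌈379/73⌉ − ⌈333/73⌉ = 6 − 5 = 1
n=7: ⌈(8·46+57)/73⌉ − ⌈(7·46+57)/73⌉ = ⌈425/73⌉ − ⌈379/73⌉ = 6 − 6 = 0
n=8: ⌈(9·46+57)/73⌉ − ⌈(8·46+57)/73⌉ = ⌈471/73⌉ − ⌈425/73⌉ = 7 − 6 = 1
n=9: ⌈(10·46+57)/73⌉ − ⌈(9·46+57)/73⌉ = ⌈517/73⌉ − ⌈471/73⌉ = 8 − 7 = 1
n=10: ⌈(11·46+57)/73⌉ − ⌈(10·46+57)/73⌉ = ⌈563/73⌉ − ⌈517/73⌉ = 8 − 8 = 0
n=11: ⌈(12·46+57)/73⌉ − ⌈(11·46+57)/73⌉ = ⌈609/73⌉ − ⌈563/73⌉ = 9 − 8 = 1
n=12: ⌈(13·46+57)/73⌉ − ⌈(12·46+57)/73⌉ = ⌈655/73⌉ − ⌈609/73⌉ = 9 − 9 = 0
n=13: ⌈(14·46+57)/73⌉ − ⌈(13·46+57)/73⌉ = ⌈701/73⌉ − ⌈655/73⌉ = 10 − 9 = 1
n=14: ⌈(15·46+57)/73⌉ − ⌈(14·46+57)/73⌉ = ⌈747/73⌉ − ⌈701/73⌉ = 11 − 10 = 1
n=15: ⌈(16·46+57)/73⌉ − ⌈(15·46+57)/73⌉ = ⌈793/73⌉ − ⌈747/73⌉ = 11 − 11 = 0
n=16: ⌈(17·46+57)/73⌉ − ⌈(16·46+57)/73⌉ = ⌈839/73⌉ − ⌈793/73⌉ = 12 − 11 = 1
n=17: ⌈(18·46+57)/73⌉ − ⌈(17·46+57)/73⌉ = ⌈885/73⌉ − ⌈839/73⌉ = 13 − 12 = 1
n=18: ⌈(19·46+57)/73⌉ − ⌈(18·46+57)/73⌉ = ⌈931/73⌉ − ⌈885/73⌉ = 13 − 13 = 0
n=19: ⌈(20·46+57)/73⌉ − ⌈(19·46+57)/73⌉ = ⌈977/73⌉ − ⌈931/73⌉ = 14 − 13 = 1
n=20: ⌈(21·46+57)/73⌉ − ⌈(20·46+57)/73⌉ = ⌈1023/73⌉ − ⌈977/73⌉ = 15 − 14 = 1
n=21: ⌈(22·46+57)/73⌉ − ⌈(21·46+57)/73⌉ = ⌈1069/73⌉ − ⌈1023/73⌉ = 15 − 15 = 0
n=22: ⌈(23·46+57)/73⌉ − ⌈(22·46+57)/73⌉ = ⌈1115/73⌉ − ⌈1069/73⌉ = 16 − 15 = 1
n=23: ⌈(24·46+57)/73⌉ − ⌈(23·46+57)/73⌉ = ⌈1161/73⌉ − ⌈1115/73⌉ = 16 − 16 = 0
n=24: ⌈(25·46+57)/73⌉ − ⌈(24·46+57)/73⌉ = ⌈1207/73⌉ − ⌈1161/73⌉ = 17 − 16 = 1
n=25: ⌈(26·46+57)/73⌉ − ⌈(25·46+57)/73⌉ = ⌈1253/73⌉ − ⌈1207/73⌉ = 18 − 17 = 1
n=26: ⌈(27·46+57)/73⌉ − ⌈(26·46+57)/73⌉ = ⌈1299/73⌉ − ⌈1253/73⌉ = 18 − 18 = 0
n=27: ⌈(28·46+57)/73⌉ − ⌈(27·46+57)/73⌉ = ⌈1345/73⌉ − ⌈1299/73⌉ = 19 − 18 = 1
n=28: ⌈(29·46+57)/73⌉ − ⌈(28·46+57)/73⌉ = ⌈1391/73⌉ − ⌈1345/73⌉ = 20 − 19 = 1
n=29: ⌈(30·46+57)/73⌉ − ⌈(29·46+57)/73⌉ = ⌈1437/73⌉ − ⌈1391/73⌉ = 20 − 20 = 0
n=30: ⌈(31·46+57)/73⌉ − ⌈(30·46+57)/73⌉ = ⌈1483/73⌉ − ⌈1437/73⌉ = 21 − 20 = 1
n=31: ⌈(32·46+57)/73⌉ − ⌈(31·46+57)/73⌉ = ⌈1529/73⌉ − ⌈1483/73⌉ = 21 − 21 = 0
n=32: ⌈(33·46+57)/73⌉ − ⌈(32·46+57)/73⌉ = ⌈1575/73⌉ − ⌈1529/73⌉ = 22 − 21 = 1
n=33: ⌈(34·46+57)/73⌉ − ⌈(33·46+57)/73⌉ = ⌈1621/73⌉ − ⌈1575/73⌉ = 23 − 22 = 1
n=34: ⌈(35·46+57)/73⌉ − ⌈(34·46+57)/73⌉ = ⌈1667/73⌉ − ⌈1621/73⌉ = 23 − 23 = 0
n=35: ⌈(36·46+57)/73⌉ − ⌈(35·46+57)/73⌉ = ⌈1713/73⌉ − ⌈1667/73⌉ = 24 − 23 = 1
n=36: ⌈(37·46+57)/73⌉ − ⌈(36·46+57)/73⌉ = ⌈1759/73⌉ − ⌈1713/73⌉ = 25 − 24 = 1
n=37: ⌈(38·46+57)/73⌉ − ⌈(37·46+57)/73⌉ = ⌈1805/73⌉ − ⌈1759/73⌉ = 25 − 25 = 0
n=38: ⌈(39·46+57)/73⌉ − ⌈(38·46+57)/73⌉ = ⌈1851/73⌉ − ⌈1805/73⌉ = 26 − 25 = 1
n=39: ⌈(40·46+57)/73⌉ − ⌈(39·46+57)/73⌉ = ⌈1897/73⌉ − ⌈1851/73⌉ = 26 − 26 = 0
n=40: ⌈(41·46+57)/73⌉ − ⌈(40·46+57)/73⌉ = ⌈1943/73⌉ − ⌈1897/73⌉ = 27 − 26 = 1
n=41: ⌈(42·46+57)/73⌉ − ⌈(41·46+57)/73⌉ = ⌈1989/73⌉ − ⌈1943/73⌉ = 28 − 27 = 1
n=42: ⌈(43·46+57)/73⌉ − ⌈(42·46+57)/73⌉ = ⌈2035/73⌉ − ⌈1989/73⌉ = 28 − 28 = 0
n=43: ⌈(44·46+57)/73⌉ − ⌈(43·46+57)/73⌉ = ⌈2081/73⌉ − ⌈2035/73⌉ = 29 − 28 = 1
n=44: ⌈(45·46+57)/73⌉ − ⌈(44·46+57)/73⌉ = ⌈2127/73⌉ − ⌈2081/73⌉ = 30 − 29 = 1
n=45: ⌈(46·46+57)/73⌉ − ⌈(45·46+57)/73⌉ = ⌈2173/73⌉ − ⌈2127/73⌉ = 30 − 30 = 0
n=46: ⌈(47·46+57)/73⌉ − ⌈(46·46+57)/73⌉ = ⌈2219/73⌉ − ⌈2173/73⌉ = 31 − 30 = 1
n=47: ⌈(48·46+57)/73⌉ − ⌈(47·46+57)/73⌉ = ⌈2265/73⌉ − ⌈2219/73⌉ = 32 − 31 = 1
n=48: ⌈(49·46+57)/73⌉ − ⌈(48·46+57)/73⌉ = ⌈2311/73⌉ − ⌈2265/73⌉ = 32 − 32 = 0
n=49: ⌈(50·46+57)/73⌉ − ⌈(49·46+57)/73⌉ = ⌈2357/73⌉ − ⌈2311/73⌉ = 33 − 32 = 1
n=50: ⌈(51·46+57)/73⌉ − ⌈(50·46+57)/73⌉ = ⌈2403/73⌉ − ⌈2357/73⌉ = 33 − 33 = 0
n=51: ⌈(52·46+57)/73⌉ − ⌈(51·46+57)/73⌉ = ⌈2449/73⌉ − ⌈2403/73⌉ = 34 − 33 = 1
n=52: ⌈(53·46+57)/73⌉ − ⌈(52·46+57)/73⌉ = ⌈2495/73⌉ − ⌈2449/73⌉ = 35 − 34 = 1
n=53: ⌈(54·46+57)/73⌉ − ⌈(53·46+57)/73⌉ = ⌈2541/73⌉ − ⌈2495/73⌉ = 35 − 35 = 0
n=54: ⌈(55·46+57)/73⌉ − ⌈(54·46+57)/73⌉ = ⌈2587/73⌉ − ⌈2541/73⌉ = 36 − 35 = 1
n=55: ⌈(56·46+57)/73⌉ − ⌈(55·46+57)/73⌉ = ⌈2633/73⌉ − ⌈2587/73⌉ = 37 − 36 = 1
n=56: ⌈(57·46+57)/73⌉ − ⌈(56·46+57)/73⌉ = ⌈2679/73⌉ − ⌈2633/73⌉ = 37 − 37 = 0
n=57: ⌈(58·46+57)/73⌉ − ⌈(57·46+57)/73⌉ = ⌈2725/73⌉ − ⌈2679/73⌉ = 38 − 37 = 1
n=58: ⌈(59·46+57)/73⌉ − ⌈(58·46+57)/73⌉ = ⌈2771/73⌉ − ⌈2725/73⌉ = 38 − 38 = 0
n=59: ⌈(60·46+57)/73⌉ − ⌈(59·46+57)/73⌉ = ⌈2817/73⌉ − ⌈2771/73⌉ = 39 − 38 = 1
n=60: ⌈(61·46+57)/73⌉ − ⌈(60·46+57)/73⌉ = ⌈2863/73⌉ − ⌈2817/73⌉ = 40 − 39 = 1
n=61: ⌈(62·46+57)/73⌉ − ⌈(61·46+57)/73⌉ = ⌈2909/73⌉ − ⌈2863/73⌉ = 40 − 40 = 0
n=62: ⌈(63·46+57)/73⌉ − ⌈(62·46+57)/73⌉ = ⌈2955/73⌉ − ⌈2909/73⌉ = 41 − 40 = 1
n=63: ⌈(64·46+57)/73⌉ − ⌈(63·46+57)/73⌉ = ⌈3001/73⌉ − ⌈2955/73⌉ = 42 − 41 = 1
n=64: ⌈(65·46+57)/73⌉ − ⌈(64·46+57)/73⌉ = ⌈3047/73⌉ − ⌈3001/73⌉ = 42 − 42 = 0
n=65: ⌈(66·46+57)/73⌉ − ⌈(65·46+57)/73⌉ = ⌈3093/73⌉ − ⌈3047/73⌉ = 43 − 42 = 1
n=66: ⌈(67·46+57)/73⌉ − ⌈(66·46+57)/73⌉ = ⌈3139/73⌉ − ⌈3093/73⌉ = 43 − 43 = 0
n=67: ⌈(68·46+57)/73⌉ − ⌈(67·46+57)/73⌉ = ⌈3185/73⌉ − ⌈3139/73⌉ = 44 − 43 = 1
n=68: ⌈(69·46+57)/73⌉ − ⌈(68·46+57)/73⌉ = ⌈3231/73⌉ − ⌈3185/73⌉ = 45 − 44 = 1
n=69: ⌈(70·46+57)/73⌉ − ⌈(69·46+57)/73⌉ = ⌈3277/73⌉ − ⌈3231/73⌉ = 45 − 45 = 0
n=70: ⌈(71·46+57)/73⌉ − ⌈(70·46+57)/73⌉ = ⌈3323/73⌉ − ⌈3277/73⌉ = 46 − 45 = 1
n=71: ⌈(72·46+57)/73⌉ − ⌈(71·46+57)/73⌉ = ⌈3369/73⌉ − ⌈3323/73⌉ = 47 − 46 = 1
n=72: ⌈(73·46+57)/73⌉ − ⌈(72·46+57)/73⌉ = ⌈3415/73⌉ − ⌈3369/73⌉ = 47 − 47 = 0
n=73: ⌈(74·46+57)/73⌉ − ⌈(73·46+57)/73⌉ = ⌈3461/73⌉ − ⌈3415/73⌉ = 48 − 47 = 1
n=74: ⌈(75·46+57)/73⌉ − ⌈(74·46+57)/73⌉ = ⌈3507/73⌉ − ⌈3461/73⌉ = 49 − 48 = 1
n=75: ⌈(76·46+57)/73⌉ − ⌈(75·46+57)/73⌉ = ⌈3553/73⌉ − ⌈3507/73⌉ = 49 − 49 = 0
n=76: ⌈(77·46+57)/73⌉ − ⌈(76·46+57)/73⌉ = ⌈3599/73⌉ − ⌈3553/73⌉ = 50 − 49 = 1
n=77: ⌈(78·46+57)/73⌉ − ⌈(77·46+57)/73⌉ = ⌈3645/73⌉ − ⌈3599/73⌉ = 50 − 50 = 0
n=78: ⌈(79·46+57)/73⌉ − ⌈(78·46+57)/73⌉ = ⌈3691/73⌉ − ⌈3645/73⌉ = 51 − 50 = 1
n=79: ⌈(80·46+57)/73⌉ − ⌈(79·46+57)/73⌉ = ⌈3737/73⌉ − ⌈3691/73⌉ = 52 − 51 = 1
n=80: ⌈(81·46+57)/73⌉ − ⌈(80·46+57)/73⌉ = ⌈3783/73⌉ − ⌈3737/73⌉ = 52 − 52 = 0
n=81: ⌈(82·46+57)/73⌉ − ⌈(81·46+57)/73⌉ = ⌈3829/73⌉ − ⌈3783/73⌉ = 53 − 52 = 1
n=82: ⌈(83·46+57)/73⌉ − ⌈(82·46+57)/73⌉ = ⌈3875/73⌉ − ⌈3829/73⌉ = 54 − 53 = 1
n=83: ⌈(84·46+57)/73⌉ − ⌈(83·46+57)/73⌉ = ⌈3921/73⌉ − ⌈3875/73⌉ = 54 − 54 = 0
n=84: ⌈(85·46+57)/73⌉ − ⌈(84·46+57)/73⌉ = ⌈3967/73⌉ − ⌈3921/73⌉ = 55 − 54 = 1
n=85: ⌈(86·46+57)/73⌉ − ⌈(85·46+57)/73⌉ = ⌈4013/73⌉ − ⌈3967/73⌉ = 55 − 55 = 0
n=86: ⌈(87·46+57)/73⌉ − ⌈(86·46+57)/73⌉ = ⌈4059/73⌉ − ⌈4013/73⌉ = 56 − 55 = 1
n=87: ⌈(88·46+57)/73⌉ − ⌈(87·46+57)/73⌉ = ⌈4105/73⌉ − ⌈4059/73⌉ = 57 − 56 = 1
n=88: ⌈(89·46+57)/73⌉ − ⌈(88·46+57)/73⌉ = ⌈4151/73⌉ − ⌈4105/73⌉ = 57 − 57 = 0
n=89: ⌈(90·46+57)/73⌉ − ⌈(89·46+57)/73⌉ = ⌈4197/73⌉ − ⌈4151/73⌉ = 58 − 57 = 1
n=90: ⌈(91·46+57)/73⌉ − ⌈(90·46+57)/73⌉ = ⌈4243/73⌉ − ⌈4197/73⌉ = 59 − 58 = 1
n=91: ⌈(92·46+57)/73⌉ − ⌈(91·46+57)/73⌉ = ⌈4289/73⌉ − ⌈4243/73⌉ = 59 − 59 = 0
n=92: ⌈(93·46+57)/73⌉ − ⌈(92·46+57)/73⌉ = ⌈4335/73⌉ − ⌈4289/73⌉ = 60 − 59 = 1
n=93: ⌈(94·46+57)/73⌉ − ⌈(93·46+57)/73⌉ = ⌈4381/73⌉ − ⌈4335/73⌉ = 61 − 60 = 1
n=94: ⌈(95·46+57)/73⌉ − ⌈(94·46+57)/73⌉ = ⌈4427/73⌉ − ⌈4381/73⌉ = 61 − 61 = 0

11010110110101101101101011011010110110101101101101011011010110110101101101101011011010110110110
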